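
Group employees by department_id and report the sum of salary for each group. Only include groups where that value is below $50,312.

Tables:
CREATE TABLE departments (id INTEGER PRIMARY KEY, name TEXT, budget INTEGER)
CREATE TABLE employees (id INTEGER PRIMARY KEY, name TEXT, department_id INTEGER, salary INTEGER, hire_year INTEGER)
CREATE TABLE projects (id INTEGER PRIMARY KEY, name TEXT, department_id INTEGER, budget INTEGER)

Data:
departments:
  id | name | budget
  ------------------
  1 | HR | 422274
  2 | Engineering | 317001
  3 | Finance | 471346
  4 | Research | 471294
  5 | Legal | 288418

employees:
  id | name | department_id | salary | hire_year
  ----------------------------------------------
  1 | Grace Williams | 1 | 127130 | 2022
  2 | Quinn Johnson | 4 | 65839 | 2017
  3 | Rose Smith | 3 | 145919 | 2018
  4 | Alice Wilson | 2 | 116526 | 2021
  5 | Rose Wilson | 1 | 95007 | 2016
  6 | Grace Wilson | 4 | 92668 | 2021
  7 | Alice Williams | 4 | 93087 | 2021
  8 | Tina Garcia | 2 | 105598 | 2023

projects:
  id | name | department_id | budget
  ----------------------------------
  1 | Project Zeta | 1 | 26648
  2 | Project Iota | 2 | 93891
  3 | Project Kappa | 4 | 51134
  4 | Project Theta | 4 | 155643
SELECT department_id, SUM(salary) AS sum_salary FROM employees GROUP BY department_id HAVING SUM(salary) < 50312

Execution result:
(no rows)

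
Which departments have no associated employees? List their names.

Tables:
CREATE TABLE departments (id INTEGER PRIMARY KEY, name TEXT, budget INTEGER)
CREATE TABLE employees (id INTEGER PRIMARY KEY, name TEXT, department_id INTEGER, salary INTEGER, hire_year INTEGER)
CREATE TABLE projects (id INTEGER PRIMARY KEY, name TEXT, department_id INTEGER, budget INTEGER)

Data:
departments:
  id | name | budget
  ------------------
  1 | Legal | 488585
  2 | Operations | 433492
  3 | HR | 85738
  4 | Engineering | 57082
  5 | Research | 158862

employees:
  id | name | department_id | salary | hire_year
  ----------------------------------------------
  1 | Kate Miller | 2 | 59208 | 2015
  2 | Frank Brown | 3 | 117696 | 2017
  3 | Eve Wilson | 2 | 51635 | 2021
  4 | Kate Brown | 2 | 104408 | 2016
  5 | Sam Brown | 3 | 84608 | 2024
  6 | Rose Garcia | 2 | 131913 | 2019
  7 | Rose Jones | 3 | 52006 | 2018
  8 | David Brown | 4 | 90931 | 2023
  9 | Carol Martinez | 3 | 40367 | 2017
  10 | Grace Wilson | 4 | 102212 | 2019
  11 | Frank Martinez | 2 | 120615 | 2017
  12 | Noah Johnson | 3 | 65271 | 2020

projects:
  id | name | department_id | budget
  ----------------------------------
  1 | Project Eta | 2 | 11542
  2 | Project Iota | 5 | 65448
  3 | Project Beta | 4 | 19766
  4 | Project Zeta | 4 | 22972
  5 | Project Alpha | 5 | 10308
SELECT p.name FROM departments p LEFT JOIN employees c ON c.department_id = p.id WHERE c.id IS NULL

Execution result:
name
Legal
Research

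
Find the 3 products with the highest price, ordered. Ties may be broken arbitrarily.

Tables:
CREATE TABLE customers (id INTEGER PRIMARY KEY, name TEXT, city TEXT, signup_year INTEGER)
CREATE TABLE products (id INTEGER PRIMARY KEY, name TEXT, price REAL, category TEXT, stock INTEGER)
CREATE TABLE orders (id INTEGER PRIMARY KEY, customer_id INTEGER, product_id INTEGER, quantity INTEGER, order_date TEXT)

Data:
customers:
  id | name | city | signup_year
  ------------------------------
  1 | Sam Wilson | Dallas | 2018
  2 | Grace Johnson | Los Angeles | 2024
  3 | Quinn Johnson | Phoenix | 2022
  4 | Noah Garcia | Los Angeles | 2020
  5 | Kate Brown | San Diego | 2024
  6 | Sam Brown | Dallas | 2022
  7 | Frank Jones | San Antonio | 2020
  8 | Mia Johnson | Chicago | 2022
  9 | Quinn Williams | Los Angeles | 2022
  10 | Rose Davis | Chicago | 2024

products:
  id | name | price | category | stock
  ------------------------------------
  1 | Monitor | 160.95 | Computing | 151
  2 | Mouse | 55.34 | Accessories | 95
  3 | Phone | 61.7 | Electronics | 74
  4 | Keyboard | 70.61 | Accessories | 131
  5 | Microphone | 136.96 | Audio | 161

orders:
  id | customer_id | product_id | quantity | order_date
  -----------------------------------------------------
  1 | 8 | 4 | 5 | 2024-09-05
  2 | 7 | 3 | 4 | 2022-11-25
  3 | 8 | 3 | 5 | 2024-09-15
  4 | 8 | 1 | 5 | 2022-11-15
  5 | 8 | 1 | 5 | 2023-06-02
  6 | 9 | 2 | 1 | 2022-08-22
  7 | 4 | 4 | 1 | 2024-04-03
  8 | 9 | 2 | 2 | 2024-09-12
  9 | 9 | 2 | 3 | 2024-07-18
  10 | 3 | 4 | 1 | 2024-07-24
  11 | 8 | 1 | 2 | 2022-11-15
SELECT name, price FROM products ORDER BY price DESC LIMIT 3

Execution result:
name | price
Monitor | 160.95
Microphone | 136.96
Keyboard | 70.61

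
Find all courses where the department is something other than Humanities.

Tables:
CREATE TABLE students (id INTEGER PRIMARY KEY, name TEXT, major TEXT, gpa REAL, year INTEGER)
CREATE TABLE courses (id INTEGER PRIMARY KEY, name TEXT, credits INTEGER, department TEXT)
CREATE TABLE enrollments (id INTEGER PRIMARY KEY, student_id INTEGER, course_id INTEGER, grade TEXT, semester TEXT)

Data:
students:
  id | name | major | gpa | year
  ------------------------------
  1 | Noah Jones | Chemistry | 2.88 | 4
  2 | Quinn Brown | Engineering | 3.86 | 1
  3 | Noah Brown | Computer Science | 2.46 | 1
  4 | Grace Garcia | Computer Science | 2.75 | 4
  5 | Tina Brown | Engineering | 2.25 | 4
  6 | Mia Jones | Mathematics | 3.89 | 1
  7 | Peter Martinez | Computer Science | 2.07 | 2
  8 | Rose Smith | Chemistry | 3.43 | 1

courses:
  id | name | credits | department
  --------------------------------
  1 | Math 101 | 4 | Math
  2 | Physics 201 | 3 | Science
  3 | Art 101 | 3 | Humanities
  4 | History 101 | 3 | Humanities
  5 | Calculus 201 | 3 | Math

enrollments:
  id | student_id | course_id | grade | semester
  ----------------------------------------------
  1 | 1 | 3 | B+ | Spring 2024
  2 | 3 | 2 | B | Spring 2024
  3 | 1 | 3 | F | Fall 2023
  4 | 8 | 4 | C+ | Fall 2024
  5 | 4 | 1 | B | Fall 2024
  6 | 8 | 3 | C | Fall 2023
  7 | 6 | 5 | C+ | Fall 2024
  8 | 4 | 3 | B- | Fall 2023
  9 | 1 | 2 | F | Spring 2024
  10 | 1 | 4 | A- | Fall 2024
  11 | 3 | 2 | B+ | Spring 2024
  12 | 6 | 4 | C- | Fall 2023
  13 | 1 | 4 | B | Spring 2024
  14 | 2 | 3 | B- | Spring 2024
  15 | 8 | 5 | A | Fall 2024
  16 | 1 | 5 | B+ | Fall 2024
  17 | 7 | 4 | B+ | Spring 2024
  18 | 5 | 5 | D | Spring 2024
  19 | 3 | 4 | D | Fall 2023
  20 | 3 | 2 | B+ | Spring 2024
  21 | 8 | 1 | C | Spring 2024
SELECT name, department FROM courses WHERE department <> 'Humanities'

Execution result:
name | department
Math 101 | Math
Physics 201 | Science
Calculus 201 | Math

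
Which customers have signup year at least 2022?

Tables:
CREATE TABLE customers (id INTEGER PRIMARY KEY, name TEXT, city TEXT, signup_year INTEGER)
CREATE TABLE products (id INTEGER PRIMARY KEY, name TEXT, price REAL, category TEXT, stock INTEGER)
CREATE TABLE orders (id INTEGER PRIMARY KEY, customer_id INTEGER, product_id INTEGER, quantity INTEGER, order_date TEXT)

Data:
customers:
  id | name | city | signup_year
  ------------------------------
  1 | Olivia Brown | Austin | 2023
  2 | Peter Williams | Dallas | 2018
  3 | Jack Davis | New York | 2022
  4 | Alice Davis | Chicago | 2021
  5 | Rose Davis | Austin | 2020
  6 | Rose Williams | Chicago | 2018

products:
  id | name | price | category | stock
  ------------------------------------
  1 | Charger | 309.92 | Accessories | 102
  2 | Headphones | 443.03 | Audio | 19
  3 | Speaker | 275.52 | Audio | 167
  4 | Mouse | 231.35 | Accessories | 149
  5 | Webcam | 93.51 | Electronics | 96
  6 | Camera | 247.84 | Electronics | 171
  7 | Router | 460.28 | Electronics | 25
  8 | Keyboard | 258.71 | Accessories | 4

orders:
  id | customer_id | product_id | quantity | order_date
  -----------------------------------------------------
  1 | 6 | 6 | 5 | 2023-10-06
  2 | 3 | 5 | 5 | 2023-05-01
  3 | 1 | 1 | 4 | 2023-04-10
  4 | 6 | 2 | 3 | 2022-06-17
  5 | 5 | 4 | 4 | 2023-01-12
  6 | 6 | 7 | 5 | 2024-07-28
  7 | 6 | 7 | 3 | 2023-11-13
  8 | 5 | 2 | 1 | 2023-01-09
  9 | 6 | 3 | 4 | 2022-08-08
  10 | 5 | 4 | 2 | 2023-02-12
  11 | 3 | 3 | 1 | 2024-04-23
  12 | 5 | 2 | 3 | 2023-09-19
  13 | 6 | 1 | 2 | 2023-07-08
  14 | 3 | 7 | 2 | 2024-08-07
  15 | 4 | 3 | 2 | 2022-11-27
SELECT name, signup_year FROM customers WHERE signup_year >= 2022

Execution result:
name | signup_year
Olivia Brown | 2023
Jack Davis | 2022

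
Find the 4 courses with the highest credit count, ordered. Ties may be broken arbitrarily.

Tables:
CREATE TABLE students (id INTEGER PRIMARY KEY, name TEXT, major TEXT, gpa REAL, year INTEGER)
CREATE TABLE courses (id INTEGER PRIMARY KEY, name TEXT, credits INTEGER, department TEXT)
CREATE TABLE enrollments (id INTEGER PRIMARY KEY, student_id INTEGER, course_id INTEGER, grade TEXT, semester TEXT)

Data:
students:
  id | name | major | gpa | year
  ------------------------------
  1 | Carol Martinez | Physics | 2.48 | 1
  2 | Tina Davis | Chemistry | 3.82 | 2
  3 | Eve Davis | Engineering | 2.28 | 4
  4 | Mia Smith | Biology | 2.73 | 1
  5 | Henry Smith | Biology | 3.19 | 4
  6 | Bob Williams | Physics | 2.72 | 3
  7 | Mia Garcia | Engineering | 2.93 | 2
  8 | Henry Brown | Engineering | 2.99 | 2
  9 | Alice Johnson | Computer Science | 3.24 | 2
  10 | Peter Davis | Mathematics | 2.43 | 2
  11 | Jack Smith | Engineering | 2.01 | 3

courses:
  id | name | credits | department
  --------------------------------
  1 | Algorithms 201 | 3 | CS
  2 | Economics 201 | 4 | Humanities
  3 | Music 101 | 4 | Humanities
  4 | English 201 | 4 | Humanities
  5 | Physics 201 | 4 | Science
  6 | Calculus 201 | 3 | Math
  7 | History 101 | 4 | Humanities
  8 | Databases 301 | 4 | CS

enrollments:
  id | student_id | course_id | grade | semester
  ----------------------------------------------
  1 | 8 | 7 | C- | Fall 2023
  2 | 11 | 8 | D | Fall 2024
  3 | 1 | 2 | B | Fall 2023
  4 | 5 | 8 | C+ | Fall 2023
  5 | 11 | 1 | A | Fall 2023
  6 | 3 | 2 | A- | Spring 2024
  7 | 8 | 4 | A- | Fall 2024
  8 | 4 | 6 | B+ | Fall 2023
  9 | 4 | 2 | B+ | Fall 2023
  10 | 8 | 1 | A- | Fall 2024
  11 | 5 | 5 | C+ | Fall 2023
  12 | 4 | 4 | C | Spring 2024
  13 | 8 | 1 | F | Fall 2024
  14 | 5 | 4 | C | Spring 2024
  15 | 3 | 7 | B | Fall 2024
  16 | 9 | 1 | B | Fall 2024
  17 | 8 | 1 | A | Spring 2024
SELECT name, credits FROM courses ORDER BY credits DESC LIMIT 4

Execution result:
name | credits
Economics 201 | 4
Music 101 | 4
English 201 | 4
Physics 201 | 4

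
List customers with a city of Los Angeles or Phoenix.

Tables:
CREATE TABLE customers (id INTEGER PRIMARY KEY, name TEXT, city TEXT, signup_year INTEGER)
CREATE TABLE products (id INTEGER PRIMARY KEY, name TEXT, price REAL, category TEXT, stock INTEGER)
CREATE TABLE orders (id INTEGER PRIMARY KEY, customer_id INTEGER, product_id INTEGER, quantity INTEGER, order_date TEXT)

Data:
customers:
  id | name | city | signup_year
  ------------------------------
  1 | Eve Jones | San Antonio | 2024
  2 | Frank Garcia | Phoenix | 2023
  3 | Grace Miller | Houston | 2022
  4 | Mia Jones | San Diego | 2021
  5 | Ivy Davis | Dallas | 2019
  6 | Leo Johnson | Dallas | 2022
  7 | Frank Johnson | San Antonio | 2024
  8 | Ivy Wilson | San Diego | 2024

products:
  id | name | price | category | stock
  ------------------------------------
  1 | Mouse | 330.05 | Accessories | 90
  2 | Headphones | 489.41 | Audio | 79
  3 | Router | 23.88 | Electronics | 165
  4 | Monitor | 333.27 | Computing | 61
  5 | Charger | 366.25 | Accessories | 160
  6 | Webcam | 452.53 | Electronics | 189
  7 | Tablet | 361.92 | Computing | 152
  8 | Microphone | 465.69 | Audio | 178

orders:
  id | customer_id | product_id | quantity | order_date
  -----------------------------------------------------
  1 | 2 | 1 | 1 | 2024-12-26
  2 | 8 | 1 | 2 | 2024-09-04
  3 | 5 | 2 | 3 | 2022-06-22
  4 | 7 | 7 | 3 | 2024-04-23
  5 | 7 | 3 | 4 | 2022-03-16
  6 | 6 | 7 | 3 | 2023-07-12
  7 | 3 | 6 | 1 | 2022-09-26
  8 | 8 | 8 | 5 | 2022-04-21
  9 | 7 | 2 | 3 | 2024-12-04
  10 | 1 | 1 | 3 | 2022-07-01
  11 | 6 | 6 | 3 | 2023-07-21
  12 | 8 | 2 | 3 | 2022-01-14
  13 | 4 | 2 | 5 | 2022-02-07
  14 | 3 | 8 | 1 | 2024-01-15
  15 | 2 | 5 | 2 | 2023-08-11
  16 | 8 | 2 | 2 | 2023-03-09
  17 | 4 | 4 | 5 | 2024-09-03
SELECT name, city FROM customers WHERE city IN ('Los Angeles', 'Phoenix')

Execution result:
name | city
Frank Garcia | Phoenix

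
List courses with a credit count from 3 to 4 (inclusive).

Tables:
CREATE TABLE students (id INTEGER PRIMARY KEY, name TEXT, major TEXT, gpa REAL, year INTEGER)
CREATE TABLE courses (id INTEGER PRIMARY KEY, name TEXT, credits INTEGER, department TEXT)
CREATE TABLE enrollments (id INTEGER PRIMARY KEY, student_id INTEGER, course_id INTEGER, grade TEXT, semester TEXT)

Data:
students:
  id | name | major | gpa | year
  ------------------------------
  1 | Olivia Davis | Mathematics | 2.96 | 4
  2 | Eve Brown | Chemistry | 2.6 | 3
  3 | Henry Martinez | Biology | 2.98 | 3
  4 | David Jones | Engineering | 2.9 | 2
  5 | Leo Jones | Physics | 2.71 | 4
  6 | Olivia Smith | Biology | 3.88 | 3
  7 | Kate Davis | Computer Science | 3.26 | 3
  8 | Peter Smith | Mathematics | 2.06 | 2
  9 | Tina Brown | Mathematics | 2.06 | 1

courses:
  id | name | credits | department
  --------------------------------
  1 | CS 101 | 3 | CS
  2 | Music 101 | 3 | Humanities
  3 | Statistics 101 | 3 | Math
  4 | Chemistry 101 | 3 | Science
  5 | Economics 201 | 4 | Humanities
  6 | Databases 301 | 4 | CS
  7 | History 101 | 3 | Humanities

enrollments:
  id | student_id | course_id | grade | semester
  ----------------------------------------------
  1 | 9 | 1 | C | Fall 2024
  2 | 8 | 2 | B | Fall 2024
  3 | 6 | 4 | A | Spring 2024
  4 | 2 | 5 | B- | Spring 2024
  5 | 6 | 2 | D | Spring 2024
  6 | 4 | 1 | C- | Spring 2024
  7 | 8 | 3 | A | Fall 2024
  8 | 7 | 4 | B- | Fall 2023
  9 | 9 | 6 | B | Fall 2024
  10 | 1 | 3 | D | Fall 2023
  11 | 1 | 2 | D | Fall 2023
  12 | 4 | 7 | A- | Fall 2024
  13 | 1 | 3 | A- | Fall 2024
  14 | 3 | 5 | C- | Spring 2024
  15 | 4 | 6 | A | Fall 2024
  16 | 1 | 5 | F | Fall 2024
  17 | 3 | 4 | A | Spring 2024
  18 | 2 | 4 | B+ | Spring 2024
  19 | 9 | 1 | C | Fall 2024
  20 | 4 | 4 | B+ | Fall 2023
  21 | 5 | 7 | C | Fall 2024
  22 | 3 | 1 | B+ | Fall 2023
SELECT name, credits FROM courses WHERE credits BETWEEN 3 AND 4

Execution result:
name | credits
CS 101 | 3
Music 101 | 3
Statistics 101 | 3
Chemistry 101 | 3
Economics 201 | 4
Databases 301 | 4
History 101 | 3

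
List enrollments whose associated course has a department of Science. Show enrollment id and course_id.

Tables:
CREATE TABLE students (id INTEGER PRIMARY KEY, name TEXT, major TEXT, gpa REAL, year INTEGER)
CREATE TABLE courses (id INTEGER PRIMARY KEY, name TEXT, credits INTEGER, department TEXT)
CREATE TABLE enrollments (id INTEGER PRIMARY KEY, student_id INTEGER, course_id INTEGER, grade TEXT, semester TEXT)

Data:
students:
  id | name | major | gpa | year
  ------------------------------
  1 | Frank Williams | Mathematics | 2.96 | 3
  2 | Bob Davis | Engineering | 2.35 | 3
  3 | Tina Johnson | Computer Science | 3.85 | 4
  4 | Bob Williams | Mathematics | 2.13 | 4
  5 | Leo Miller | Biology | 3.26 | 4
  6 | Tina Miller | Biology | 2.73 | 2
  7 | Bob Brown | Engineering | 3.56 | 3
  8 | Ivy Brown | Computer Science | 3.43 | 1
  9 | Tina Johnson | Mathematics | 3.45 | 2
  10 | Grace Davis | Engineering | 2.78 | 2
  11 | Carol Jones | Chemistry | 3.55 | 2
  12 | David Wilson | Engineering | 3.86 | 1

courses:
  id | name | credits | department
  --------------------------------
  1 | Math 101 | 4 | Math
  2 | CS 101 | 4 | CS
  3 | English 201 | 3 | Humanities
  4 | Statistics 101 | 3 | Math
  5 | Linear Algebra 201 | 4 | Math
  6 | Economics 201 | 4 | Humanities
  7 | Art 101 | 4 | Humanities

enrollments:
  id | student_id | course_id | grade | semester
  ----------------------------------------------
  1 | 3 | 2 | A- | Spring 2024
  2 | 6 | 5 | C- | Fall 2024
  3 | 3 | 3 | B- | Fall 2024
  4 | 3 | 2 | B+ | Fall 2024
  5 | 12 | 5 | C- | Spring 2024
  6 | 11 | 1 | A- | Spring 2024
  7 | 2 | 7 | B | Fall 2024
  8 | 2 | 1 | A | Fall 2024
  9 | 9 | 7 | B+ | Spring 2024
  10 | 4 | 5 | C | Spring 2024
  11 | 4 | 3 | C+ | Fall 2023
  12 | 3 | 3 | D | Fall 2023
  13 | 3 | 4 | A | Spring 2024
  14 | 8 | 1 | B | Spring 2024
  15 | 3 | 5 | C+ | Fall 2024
SELECT id, course_id FROM enrollments WHERE course_id IN (SELECT id FROM courses WHERE department = 'Science')

Execution result:
(no rows)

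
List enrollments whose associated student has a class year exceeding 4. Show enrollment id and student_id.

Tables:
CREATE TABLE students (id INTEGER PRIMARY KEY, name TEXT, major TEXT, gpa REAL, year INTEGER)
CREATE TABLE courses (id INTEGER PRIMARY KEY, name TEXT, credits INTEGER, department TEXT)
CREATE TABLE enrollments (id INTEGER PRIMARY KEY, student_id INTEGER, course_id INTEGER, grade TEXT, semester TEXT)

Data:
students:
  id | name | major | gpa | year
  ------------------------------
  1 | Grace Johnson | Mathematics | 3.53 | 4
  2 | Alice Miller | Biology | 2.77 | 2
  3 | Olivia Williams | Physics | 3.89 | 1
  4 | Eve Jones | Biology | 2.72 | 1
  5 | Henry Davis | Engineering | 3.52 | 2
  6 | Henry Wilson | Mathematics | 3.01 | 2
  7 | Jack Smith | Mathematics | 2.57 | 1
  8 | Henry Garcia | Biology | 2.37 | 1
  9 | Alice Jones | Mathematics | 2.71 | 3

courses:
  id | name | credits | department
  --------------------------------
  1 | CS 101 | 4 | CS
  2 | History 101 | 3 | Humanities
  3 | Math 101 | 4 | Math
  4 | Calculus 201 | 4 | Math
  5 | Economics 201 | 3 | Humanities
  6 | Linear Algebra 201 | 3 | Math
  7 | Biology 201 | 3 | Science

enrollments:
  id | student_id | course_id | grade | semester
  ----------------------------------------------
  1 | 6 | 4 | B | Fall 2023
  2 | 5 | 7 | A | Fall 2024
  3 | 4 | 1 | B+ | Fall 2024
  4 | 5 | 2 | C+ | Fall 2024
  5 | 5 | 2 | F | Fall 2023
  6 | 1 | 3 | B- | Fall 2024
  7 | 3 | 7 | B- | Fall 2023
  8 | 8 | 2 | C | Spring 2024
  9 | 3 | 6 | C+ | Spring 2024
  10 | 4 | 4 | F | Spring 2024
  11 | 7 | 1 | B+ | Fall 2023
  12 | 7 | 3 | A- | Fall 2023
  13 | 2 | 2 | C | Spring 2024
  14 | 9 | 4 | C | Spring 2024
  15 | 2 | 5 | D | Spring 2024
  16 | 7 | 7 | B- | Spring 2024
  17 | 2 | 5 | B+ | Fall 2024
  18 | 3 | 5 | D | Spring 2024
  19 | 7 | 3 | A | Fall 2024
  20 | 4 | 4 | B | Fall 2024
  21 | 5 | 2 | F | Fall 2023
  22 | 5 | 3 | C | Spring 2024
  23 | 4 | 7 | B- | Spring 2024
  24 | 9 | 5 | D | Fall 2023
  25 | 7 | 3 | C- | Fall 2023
SELECT id, student_id FROM enrollments WHERE student_id IN (SELECT id FROM students WHERE year > 4)

Execution result:
(no rows)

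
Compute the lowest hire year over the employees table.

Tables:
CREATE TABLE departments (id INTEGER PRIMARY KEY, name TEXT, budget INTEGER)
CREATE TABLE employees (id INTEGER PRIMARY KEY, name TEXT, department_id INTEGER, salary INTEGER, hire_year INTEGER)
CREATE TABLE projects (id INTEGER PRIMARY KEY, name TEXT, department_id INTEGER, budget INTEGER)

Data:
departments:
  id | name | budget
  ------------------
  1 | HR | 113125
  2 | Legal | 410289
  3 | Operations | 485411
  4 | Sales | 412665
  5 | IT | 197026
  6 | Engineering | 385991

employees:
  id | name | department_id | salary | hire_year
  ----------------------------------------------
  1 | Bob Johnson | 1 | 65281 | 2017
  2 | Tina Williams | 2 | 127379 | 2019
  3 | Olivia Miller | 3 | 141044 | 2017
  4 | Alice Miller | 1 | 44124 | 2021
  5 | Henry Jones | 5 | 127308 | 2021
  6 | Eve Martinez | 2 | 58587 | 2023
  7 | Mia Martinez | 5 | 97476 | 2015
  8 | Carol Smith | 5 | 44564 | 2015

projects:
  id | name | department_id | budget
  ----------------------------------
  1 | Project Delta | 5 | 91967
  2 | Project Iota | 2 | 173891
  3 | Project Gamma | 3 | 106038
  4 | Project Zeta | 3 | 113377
SELECT MIN(hire_year) FROM employees

Execution result:
2015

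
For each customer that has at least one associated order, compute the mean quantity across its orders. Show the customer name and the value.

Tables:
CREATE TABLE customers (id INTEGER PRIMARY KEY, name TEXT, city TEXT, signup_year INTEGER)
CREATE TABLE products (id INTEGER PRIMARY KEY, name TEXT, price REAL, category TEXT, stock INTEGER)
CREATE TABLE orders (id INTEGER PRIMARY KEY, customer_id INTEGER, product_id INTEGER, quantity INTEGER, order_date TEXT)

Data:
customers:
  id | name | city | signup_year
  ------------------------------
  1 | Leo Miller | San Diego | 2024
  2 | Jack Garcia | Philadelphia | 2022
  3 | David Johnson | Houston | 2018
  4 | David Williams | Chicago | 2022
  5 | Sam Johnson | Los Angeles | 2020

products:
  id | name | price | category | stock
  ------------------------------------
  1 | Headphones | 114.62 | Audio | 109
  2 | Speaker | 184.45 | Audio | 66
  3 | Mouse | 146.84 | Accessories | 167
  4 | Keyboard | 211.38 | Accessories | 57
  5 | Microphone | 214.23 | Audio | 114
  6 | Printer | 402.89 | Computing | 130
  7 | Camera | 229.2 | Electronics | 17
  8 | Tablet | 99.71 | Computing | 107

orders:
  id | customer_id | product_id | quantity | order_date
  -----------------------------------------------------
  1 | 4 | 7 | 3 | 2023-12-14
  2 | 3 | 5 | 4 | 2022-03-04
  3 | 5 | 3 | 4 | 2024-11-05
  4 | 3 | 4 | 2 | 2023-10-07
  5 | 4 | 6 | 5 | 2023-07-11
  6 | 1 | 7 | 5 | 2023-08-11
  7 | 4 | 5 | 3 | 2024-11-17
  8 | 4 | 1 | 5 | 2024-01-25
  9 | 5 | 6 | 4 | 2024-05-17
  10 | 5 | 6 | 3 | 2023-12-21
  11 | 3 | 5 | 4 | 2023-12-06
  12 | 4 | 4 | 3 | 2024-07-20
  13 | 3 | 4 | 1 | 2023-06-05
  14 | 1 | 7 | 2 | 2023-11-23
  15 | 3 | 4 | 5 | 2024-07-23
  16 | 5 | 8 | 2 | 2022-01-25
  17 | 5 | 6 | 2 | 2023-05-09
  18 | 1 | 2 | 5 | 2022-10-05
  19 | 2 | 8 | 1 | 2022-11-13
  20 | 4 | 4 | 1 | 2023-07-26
SELECT p.name, AVG(c.quantity) AS avg_quantity FROM orders c JOIN customers p ON c.customer_id = p.id GROUP BY p.id, p.name

Execution result:
name | avg_quantity
Leo Miller | 4.00
Jack Garcia | 1.00
David Johnson | 3.20
David Williams | 3.33
Sam Johnson | 3.00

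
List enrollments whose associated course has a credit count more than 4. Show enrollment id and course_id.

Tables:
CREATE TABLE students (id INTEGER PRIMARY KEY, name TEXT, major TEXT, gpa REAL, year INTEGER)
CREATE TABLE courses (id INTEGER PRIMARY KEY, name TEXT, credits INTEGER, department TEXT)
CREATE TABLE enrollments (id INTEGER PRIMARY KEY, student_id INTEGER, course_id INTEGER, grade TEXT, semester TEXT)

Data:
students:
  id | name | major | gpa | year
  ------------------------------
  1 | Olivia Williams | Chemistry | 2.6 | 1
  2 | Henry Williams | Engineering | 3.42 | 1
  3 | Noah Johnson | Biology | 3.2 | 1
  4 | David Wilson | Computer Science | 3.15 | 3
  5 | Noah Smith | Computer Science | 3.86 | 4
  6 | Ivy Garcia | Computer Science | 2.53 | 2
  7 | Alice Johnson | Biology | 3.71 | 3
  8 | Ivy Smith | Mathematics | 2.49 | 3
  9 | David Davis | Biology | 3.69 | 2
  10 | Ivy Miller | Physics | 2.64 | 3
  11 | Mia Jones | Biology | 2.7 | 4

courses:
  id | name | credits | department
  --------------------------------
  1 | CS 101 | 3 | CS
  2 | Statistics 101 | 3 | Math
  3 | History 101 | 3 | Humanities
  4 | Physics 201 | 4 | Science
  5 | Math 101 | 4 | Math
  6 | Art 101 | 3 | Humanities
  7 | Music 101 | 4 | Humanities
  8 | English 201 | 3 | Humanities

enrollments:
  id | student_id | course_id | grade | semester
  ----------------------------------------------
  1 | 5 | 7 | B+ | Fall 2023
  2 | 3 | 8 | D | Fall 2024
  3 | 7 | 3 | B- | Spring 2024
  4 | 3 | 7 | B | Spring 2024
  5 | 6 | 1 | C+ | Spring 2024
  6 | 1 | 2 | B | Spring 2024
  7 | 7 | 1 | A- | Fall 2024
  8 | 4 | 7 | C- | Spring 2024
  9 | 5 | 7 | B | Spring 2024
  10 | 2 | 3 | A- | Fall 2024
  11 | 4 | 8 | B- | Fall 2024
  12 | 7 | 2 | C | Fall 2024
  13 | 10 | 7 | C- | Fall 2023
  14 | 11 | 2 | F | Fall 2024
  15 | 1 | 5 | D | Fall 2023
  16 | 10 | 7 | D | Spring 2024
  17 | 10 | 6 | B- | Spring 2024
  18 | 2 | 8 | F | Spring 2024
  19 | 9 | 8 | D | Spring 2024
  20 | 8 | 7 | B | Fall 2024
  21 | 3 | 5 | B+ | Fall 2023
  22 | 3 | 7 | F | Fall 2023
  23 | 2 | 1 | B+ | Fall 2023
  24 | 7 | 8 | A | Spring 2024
SELECT id, course_id FROM enrollments WHERE course_id IN (SELECT id FROM courses WHERE credits > 4)

Execution result:
(no rows)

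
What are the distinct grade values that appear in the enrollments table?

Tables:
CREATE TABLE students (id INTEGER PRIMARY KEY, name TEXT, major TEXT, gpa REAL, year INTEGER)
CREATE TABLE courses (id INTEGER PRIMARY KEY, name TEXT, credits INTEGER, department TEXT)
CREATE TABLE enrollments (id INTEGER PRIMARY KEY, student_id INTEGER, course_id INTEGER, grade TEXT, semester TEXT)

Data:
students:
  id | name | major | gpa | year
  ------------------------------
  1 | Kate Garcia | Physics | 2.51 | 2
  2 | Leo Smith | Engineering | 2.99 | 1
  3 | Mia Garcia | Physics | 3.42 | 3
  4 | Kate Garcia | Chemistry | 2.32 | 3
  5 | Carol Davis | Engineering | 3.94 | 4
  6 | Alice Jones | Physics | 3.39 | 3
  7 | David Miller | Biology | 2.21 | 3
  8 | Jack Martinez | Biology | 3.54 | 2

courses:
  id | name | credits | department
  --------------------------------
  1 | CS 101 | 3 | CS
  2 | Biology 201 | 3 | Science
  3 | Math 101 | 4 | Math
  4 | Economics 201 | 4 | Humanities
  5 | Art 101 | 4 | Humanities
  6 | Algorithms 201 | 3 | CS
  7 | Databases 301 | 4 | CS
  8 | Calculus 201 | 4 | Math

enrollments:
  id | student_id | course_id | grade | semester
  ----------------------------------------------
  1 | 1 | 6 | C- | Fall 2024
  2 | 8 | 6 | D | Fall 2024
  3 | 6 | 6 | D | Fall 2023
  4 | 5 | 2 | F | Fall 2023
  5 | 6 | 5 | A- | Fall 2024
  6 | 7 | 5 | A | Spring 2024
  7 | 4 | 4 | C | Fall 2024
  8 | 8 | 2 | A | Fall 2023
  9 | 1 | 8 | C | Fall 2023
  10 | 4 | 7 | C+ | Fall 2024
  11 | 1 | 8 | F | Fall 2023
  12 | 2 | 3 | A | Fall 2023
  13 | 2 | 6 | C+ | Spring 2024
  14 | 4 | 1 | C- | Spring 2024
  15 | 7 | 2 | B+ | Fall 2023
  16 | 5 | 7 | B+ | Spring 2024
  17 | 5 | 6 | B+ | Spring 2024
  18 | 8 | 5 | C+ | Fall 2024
SELECT DISTINCT grade FROM enrollments

Execution result:
grade
C-
D
F
A-
A
C
C+
B+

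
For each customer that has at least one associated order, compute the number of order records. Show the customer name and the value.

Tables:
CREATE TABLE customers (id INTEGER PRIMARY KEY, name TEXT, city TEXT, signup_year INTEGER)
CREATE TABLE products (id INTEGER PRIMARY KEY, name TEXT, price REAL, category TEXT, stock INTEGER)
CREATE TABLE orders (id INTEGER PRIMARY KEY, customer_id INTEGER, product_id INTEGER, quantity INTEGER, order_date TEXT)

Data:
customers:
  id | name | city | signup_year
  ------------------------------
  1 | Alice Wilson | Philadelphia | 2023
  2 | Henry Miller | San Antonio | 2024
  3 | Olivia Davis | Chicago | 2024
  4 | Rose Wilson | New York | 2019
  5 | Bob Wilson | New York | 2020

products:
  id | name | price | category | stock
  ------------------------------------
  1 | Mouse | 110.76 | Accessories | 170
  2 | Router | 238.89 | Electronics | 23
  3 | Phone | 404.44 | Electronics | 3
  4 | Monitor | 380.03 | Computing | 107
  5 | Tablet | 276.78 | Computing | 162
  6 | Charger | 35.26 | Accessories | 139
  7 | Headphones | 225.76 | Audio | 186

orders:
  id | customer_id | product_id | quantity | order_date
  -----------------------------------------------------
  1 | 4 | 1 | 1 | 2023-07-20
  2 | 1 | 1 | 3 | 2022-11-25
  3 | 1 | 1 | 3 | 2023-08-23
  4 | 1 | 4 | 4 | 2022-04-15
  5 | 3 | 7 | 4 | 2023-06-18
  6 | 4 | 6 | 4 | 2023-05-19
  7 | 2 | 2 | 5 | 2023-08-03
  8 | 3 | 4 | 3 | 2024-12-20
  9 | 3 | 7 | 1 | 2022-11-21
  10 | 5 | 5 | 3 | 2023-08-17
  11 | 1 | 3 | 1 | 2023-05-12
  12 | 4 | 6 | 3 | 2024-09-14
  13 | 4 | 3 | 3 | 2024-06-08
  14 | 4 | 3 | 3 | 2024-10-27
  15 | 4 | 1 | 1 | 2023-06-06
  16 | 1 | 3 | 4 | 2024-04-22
SELECT p.name, COUNT(*) AS n FROM orders c JOIN customers p ON c.customer_id = p.id GROUP BY p.id, p.name

Execution result:
name | n
Alice Wilson | 5
Henry Miller | 1
Olivia Davis | 3
Rose Wilson | 6
Bob Wilson | 1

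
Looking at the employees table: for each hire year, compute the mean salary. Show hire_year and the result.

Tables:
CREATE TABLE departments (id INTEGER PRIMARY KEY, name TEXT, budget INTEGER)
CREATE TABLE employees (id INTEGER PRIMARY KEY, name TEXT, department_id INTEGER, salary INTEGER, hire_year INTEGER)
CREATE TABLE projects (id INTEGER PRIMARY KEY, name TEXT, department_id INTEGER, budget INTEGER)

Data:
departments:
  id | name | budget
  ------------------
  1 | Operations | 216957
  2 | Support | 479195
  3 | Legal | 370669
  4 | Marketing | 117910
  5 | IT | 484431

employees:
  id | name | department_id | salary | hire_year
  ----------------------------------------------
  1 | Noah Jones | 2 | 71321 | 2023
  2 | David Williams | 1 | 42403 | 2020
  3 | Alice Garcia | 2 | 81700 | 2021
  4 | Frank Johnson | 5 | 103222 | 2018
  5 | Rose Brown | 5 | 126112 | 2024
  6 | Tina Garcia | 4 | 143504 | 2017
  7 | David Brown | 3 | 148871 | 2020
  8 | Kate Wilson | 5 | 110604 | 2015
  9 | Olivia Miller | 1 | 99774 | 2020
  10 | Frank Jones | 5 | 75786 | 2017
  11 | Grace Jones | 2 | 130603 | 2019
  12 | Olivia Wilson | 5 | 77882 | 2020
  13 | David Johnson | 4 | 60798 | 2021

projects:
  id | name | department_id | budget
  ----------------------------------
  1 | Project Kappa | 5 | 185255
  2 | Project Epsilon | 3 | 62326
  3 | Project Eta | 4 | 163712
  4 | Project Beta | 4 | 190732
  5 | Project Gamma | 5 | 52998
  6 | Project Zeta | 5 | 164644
SELECT hire_year, AVG(salary) AS avg_salary FROM employees GROUP BY hire_year

Execution result:
hire_year | avg_salary
2015 | 110604.00
2017 | 109645.00
2018 | 103222.00
2019 | 130603.00
2020 | 92232.50
2021 | 71249.00
2023 | 71321.00
2024 | 126112.00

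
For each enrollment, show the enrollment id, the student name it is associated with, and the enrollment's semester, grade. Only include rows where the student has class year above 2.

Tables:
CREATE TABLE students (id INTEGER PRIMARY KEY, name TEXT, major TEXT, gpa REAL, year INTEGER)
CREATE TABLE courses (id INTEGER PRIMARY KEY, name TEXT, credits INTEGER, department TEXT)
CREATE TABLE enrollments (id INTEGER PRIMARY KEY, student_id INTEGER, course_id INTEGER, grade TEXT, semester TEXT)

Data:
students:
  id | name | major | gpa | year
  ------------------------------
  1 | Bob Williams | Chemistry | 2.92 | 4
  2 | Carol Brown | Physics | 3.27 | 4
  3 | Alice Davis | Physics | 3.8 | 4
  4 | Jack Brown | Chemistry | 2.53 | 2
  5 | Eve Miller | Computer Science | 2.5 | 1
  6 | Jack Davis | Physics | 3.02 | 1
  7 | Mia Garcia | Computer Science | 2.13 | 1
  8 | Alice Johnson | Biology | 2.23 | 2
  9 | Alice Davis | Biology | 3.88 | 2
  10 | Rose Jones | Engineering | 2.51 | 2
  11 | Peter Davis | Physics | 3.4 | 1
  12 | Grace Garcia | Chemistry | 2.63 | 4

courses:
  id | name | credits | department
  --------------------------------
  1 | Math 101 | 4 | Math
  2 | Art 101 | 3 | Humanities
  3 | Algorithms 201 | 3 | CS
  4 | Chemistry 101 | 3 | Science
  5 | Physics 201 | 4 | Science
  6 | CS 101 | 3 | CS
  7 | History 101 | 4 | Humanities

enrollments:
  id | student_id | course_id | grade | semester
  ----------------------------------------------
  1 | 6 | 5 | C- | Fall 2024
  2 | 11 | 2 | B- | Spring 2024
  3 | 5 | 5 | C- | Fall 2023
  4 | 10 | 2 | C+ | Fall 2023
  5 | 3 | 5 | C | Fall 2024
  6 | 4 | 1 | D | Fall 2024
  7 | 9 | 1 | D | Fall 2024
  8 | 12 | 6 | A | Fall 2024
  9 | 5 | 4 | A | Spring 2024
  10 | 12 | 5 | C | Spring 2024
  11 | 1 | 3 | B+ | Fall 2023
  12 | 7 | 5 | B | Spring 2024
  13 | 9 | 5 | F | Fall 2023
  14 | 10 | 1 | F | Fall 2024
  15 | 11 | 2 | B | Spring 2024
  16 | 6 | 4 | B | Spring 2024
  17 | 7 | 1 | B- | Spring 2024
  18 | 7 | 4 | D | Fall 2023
SELECT c.id, p.name AS student, c.semester, c.grade FROM enrollments c JOIN students p ON c.student_id = p.id WHERE p.year > 2

Execution result:
id | student | semester | grade
5 | Alice Davis | Fall 2024 | C
8 | Grace Garcia | Fall 2024 | A
10 | Grace Garcia | Spring 2024 | C
11 | Bob Williams | Fall 2023 | B+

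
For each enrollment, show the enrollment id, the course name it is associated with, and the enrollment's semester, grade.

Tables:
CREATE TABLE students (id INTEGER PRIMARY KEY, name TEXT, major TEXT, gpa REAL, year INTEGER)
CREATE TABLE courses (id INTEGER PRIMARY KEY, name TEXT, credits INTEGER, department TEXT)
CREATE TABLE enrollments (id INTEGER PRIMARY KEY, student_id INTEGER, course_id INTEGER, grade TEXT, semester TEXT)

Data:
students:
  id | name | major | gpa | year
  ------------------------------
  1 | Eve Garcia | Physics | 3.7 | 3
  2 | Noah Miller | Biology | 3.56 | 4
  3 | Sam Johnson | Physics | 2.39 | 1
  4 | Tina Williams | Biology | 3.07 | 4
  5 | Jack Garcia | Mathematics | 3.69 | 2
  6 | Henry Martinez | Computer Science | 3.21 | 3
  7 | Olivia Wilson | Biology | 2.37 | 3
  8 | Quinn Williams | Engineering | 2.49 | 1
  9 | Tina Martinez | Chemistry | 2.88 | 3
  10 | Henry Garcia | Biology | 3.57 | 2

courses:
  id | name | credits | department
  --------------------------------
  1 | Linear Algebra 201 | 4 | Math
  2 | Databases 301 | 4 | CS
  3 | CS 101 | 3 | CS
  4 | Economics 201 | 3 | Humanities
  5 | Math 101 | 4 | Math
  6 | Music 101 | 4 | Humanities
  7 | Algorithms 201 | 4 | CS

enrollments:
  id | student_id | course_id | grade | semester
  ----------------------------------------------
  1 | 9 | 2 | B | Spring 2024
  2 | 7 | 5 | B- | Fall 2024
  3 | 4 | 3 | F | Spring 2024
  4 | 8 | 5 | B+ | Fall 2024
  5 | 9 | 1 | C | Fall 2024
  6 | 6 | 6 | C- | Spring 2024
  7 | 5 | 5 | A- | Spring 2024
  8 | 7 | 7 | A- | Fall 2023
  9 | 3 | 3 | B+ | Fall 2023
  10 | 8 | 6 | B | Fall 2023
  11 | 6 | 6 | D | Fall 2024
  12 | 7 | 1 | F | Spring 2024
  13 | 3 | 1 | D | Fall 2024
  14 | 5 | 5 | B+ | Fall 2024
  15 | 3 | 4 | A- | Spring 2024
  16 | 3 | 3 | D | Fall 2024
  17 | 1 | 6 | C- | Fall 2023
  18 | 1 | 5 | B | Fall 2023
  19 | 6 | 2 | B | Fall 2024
SELECT c.id, p.name AS course, c.semester, c.grade FROM enrollments c JOIN courses p ON c.course_id = p.id

Execution result:
id | course | semester | grade
1 | Databases 301 | Spring 2024 | B
2 | Math 101 | Fall 2024 | B-
3 | CS 101 | Spring 2024 | F
4 | Math 101 | Fall 2024 | B+
5 | Linear Algebra 201 | Fall 2024 | C
6 | Music 101 | Spring 2024 | C-
7 | Math 101 | Spring 2024 | A-
8 | Algorithms 201 | Fall 2023 | A-
9 | CS 101 | Fall 2023 | B+
10 | Music 101 | Fall 2023 | B
11 | Music 101 | Fall 2024 | D
12 | Linear Algebra 201 | Spring 2024 | F
13 | Linear Algebra 201 | Fall 2024 | D
14 | Math 101 | Fall 2024 | B+
15 | Economics 201 | Spring 2024 | A-
16 | CS 101 | Fall 2024 | D
17 | Music 101 | Fall 2023 | C-
18 | Math 101 | Fall 2023 | B
19 | Databases 301 | Fall 2024 | B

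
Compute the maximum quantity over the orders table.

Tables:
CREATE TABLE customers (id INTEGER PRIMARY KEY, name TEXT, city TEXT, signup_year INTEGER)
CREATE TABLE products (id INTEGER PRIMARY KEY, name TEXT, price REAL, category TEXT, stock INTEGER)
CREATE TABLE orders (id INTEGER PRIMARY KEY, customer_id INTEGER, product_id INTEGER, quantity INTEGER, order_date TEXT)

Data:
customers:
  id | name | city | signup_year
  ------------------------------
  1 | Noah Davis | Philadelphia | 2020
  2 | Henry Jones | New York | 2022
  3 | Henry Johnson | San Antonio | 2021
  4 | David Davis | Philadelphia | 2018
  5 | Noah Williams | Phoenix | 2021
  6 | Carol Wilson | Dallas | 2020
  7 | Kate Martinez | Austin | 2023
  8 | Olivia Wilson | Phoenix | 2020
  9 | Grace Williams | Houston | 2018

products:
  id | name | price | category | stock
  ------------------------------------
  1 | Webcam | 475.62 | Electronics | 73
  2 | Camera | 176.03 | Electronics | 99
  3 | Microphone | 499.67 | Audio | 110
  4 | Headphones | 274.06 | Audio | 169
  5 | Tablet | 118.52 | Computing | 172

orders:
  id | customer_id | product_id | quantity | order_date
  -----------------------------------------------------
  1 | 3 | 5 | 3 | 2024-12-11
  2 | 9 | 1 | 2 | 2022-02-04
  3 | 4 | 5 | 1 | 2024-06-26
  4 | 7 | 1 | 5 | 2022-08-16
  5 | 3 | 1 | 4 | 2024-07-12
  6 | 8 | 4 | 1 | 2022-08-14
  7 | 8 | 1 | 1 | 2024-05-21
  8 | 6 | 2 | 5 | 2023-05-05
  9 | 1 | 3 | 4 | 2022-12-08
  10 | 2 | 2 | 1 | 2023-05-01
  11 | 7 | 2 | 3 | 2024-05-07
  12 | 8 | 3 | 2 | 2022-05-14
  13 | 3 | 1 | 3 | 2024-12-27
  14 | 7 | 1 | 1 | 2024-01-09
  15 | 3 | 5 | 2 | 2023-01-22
SELECT MAX(quantity) FROM orders

Execution result:
5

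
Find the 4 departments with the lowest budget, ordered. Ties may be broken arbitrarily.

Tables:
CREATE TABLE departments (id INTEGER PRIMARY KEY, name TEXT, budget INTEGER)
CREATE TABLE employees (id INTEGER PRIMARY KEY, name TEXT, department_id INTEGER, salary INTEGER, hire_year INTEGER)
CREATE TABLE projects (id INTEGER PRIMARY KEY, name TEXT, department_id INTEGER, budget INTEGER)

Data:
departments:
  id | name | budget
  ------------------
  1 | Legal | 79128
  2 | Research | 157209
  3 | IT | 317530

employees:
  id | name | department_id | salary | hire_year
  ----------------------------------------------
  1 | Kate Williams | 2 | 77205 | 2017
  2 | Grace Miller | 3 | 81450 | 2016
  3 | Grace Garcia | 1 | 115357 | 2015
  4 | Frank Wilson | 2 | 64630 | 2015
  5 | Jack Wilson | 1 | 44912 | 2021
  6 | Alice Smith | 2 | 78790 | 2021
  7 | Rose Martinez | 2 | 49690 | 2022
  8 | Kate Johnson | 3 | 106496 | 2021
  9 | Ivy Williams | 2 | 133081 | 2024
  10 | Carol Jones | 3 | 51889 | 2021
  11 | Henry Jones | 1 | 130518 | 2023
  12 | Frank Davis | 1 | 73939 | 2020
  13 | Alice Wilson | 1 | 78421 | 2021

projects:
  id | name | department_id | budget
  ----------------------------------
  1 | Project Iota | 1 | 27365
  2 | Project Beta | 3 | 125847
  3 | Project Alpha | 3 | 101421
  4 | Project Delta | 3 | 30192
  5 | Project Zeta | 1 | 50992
SELECT name, budget FROM departments ORDER BY budget ASC LIMIT 4

Execution result:
name | budget
Legal | 79128
Research | 157209
IT | 317530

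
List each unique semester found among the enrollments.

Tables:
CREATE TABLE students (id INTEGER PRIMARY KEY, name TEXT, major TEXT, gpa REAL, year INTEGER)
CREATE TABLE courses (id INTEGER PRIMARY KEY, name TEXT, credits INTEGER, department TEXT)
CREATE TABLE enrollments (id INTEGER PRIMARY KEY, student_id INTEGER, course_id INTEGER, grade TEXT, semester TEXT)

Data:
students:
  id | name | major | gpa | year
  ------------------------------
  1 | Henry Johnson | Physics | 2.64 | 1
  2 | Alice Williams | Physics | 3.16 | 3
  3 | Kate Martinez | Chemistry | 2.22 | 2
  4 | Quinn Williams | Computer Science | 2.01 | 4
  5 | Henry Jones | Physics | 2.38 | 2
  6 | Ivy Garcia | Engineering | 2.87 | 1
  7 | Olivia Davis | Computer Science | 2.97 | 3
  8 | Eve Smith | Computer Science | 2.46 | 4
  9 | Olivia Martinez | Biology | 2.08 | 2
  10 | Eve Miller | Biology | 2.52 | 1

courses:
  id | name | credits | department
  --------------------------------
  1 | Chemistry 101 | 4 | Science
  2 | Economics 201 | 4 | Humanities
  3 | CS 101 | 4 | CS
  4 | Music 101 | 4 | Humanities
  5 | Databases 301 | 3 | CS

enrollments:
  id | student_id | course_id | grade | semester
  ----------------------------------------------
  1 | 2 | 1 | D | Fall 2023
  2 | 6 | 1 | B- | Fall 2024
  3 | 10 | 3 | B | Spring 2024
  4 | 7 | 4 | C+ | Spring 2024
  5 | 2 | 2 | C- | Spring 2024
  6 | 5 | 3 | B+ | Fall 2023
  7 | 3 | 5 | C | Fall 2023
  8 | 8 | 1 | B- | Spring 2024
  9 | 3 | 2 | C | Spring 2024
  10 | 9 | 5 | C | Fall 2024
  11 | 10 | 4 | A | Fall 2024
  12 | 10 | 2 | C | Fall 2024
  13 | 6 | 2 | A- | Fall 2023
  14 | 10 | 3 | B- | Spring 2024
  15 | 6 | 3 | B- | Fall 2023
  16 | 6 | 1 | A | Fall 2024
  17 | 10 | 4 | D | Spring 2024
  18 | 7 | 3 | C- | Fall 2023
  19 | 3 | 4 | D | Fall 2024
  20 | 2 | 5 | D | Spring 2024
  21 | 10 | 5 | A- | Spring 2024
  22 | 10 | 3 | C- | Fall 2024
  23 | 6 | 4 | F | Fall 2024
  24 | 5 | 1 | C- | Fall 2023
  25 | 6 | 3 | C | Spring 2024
SELECT DISTINCT semester FROM enrollments

Execution result:
semester
Fall 2023
Fall 2024
Spring 2024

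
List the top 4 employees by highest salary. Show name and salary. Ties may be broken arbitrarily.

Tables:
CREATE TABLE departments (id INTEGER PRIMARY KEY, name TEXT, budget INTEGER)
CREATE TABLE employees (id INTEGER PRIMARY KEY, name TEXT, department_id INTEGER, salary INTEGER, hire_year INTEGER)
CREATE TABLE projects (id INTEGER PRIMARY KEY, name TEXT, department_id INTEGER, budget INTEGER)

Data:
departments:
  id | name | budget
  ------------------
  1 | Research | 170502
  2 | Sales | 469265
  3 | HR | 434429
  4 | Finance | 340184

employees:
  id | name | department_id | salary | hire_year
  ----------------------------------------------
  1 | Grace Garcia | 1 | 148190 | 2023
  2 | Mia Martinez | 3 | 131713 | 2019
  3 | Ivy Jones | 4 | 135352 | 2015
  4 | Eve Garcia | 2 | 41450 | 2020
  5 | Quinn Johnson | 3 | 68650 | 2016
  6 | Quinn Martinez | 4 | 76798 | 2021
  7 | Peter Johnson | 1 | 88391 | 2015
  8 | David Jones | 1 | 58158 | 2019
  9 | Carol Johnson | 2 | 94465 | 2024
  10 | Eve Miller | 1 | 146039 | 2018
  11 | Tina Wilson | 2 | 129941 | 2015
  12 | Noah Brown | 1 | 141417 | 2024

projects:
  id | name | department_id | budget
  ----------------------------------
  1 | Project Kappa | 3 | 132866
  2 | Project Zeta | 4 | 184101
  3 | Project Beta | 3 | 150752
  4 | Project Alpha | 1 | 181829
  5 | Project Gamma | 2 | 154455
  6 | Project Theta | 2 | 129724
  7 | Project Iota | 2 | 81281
SELECT name, salary FROM employees ORDER BY salary DESC LIMIT 4

Execution result:
name | salary
Grace Garcia | 148190
Eve Miller | 146039
Noah Brown | 141417
Ivy Jones | 135352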